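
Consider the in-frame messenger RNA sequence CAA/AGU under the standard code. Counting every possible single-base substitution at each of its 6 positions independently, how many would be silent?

2

Codon 1 (CAA, Gln): 1 synonymous substitution.
Codon 2 (AGU, Ser): 1 synonymous substitution.
Total: 1 + 1 = 2.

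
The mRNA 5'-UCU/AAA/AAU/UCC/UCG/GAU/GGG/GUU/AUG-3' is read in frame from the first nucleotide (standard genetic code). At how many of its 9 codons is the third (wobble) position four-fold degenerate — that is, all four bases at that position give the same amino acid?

Codon 1 UCU (Ser): third position 4-fold.
Codon 2 AAA (Lys): third position 2-fold.
Codon 3 AAU (Asn): third position 2-fold.
Codon 4 UCC (Ser): third position 4-fold.
Codon 5 UCG (Ser): third position 4-fold.
Codon 6 GAU (Asp): third position 2-fold.
Codon 7 GGG (Gly): third position 4-fold.
Codon 8 GUU (Val): third position 4-fold.
Codon 9 AUG (Met): third position 1-fold.
Four-fold degenerate third positions: 5.

5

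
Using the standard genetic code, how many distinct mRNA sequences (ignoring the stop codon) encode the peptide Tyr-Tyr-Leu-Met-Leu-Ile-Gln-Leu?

5184

Tyr: 2 codons.
Tyr: 2 codons.
Leu: 6 codons.
Met: 1 codon.
Leu: 6 codons.
Ile: 3 codons.
Gln: 2 codons.
Leu: 6 codons.
2 × 2 × 6 × 1 × 6 × 3 × 2 × 6 = 5184.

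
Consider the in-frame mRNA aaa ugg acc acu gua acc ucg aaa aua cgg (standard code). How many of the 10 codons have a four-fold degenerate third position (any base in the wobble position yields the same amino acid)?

6

Codon 1 AAA (Lys): third position 2-fold.
Codon 2 UGG (Trp): third position 1-fold.
Codon 3 ACC (Thr): third position 4-fold.
Codon 4 ACU (Thr): third position 4-fold.
Codon 5 GUA (Val): third position 4-fold.
Codon 6 ACC (Thr): third position 4-fold.
Codon 7 UCG (Ser): third position 4-fold.
Codon 8 AAA (Lys): third position 2-fold.
Codon 9 AUA (Ile): third position 3-fold.
Codon 10 CGG (Arg): third position 4-fold.
Four-fold degenerate third positions: 6.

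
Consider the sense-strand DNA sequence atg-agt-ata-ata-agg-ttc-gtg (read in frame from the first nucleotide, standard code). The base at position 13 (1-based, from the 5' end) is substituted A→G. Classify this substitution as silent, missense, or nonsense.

missense

Position 13 falls in codon 5: AGG → Arg.
After the substitution the codon is GGG → Gly.
Arg ≠ Gly, so this is a missense mutation.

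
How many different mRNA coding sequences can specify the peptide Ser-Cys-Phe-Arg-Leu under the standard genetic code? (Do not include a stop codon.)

Ser: 6 codons.
Cys: 2 codons.
Phe: 2 codons.
Arg: 6 codons.
Leu: 6 codons.
6 × 2 × 2 × 6 × 6 = 864.

864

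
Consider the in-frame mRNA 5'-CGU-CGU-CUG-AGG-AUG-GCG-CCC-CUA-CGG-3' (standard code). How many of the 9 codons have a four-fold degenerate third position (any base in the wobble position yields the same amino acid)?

7

Codon 1 CGU (Arg): third position 4-fold.
Codon 2 CGU (Arg): third position 4-fold.
Codon 3 CUG (Leu): third position 4-fold.
Codon 4 AGG (Arg): third position 2-fold.
Codon 5 AUG (Met): third position 1-fold.
Codon 6 GCG (Ala): third position 4-fold.
Codon 7 CCC (Pro): third position 4-fold.
Codon 8 CUA (Leu): third position 4-fold.
Codon 9 CGG (Arg): third position 4-fold.
Four-fold degenerate third positions: 7.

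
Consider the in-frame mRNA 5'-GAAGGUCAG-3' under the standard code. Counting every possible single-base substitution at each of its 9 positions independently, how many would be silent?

Codon 1 (GAA, Glu): 1 synonymous substitution.
Codon 2 (GGU, Gly): 3 synonymous substitutions.
Codon 3 (CAG, Gln): 1 synonymous substitution.
Total: 1 + 3 + 1 = 5.

5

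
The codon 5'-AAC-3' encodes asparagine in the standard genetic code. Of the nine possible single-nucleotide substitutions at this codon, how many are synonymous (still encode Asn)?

1

Position 1: none → 0 synonymous.
Position 2: none → 0 synonymous.
Position 3: AAU → 1 synonymous.
Total: 0 + 0 + 1 = 1.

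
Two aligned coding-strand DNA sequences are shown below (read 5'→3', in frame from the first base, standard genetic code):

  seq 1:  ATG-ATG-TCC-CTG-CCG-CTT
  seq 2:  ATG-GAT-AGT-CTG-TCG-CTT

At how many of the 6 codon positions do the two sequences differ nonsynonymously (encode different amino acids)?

Codon 1: ATG Met / ATG Met — identical.
Codon 2: ATG Met / GAT Asp — nonsynonymous.
Codon 3: TCC Ser / AGT Ser — synonymous.
Codon 4: CTG Leu / CTG Leu — identical.
Codon 5: CCG Pro / TCG Ser — nonsynonymous.
Codon 6: CTT Leu / CTT Leu — identical.
Nonsynonymous differences: 2.

2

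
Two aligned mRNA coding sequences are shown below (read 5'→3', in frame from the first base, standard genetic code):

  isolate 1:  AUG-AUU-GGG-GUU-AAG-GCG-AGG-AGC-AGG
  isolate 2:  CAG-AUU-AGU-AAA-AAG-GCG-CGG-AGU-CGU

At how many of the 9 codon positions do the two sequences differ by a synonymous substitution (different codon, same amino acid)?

Codon 1: AUG Met / CAG Gln — nonsynonymous.
Codon 2: AUU Ile / AUU Ile — identical.
Codon 3: GGG Gly / AGU Ser — nonsynonymous.
Codon 4: GUU Val / AAA Lys — nonsynonymous.
Codon 5: AAG Lys / AAG Lys — identical.
Codon 6: GCG Ala / GCG Ala — identical.
Codon 7: AGG Arg / CGG Arg — synonymous.
Codon 8: AGC Ser / AGU Ser — synonymous.
Codon 9: AGG Arg / CGU Arg — synonymous.
Synonymous differences: 3.

3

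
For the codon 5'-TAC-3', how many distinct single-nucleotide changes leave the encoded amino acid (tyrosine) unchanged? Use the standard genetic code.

Position 1: none → 0 synonymous.
Position 2: none → 0 synonymous.
Position 3: TAT → 1 synonymous.
Total: 0 + 0 + 1 = 1.

1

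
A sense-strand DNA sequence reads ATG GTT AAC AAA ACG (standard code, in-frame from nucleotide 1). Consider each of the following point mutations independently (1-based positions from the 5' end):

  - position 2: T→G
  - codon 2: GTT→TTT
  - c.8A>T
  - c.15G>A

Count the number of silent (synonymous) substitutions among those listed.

Codon 1: ATG (Met) → AGG (Arg) — missense.
Codon 2: GTT (Val) → TTT (Phe) — missense.
Codon 3: AAC (Asn) → ATC (Ile) — missense.
Codon 5: ACG (Thr) → ACA (Thr) — synonymous.
Synonymous: 1 of 4.

1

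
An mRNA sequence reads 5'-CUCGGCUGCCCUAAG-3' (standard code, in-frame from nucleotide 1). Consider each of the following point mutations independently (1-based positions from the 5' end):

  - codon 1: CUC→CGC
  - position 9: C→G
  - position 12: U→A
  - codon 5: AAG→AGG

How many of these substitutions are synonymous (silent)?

Codon 1: CUC (Leu) → CGC (Arg) — missense.
Codon 3: UGC (Cys) → UGG (Trp) — missense.
Codon 4: CCU (Pro) → CCA (Pro) — synonymous.
Codon 5: AAG (Lys) → AGG (Arg) — missense.
Synonymous: 1 of 4.

1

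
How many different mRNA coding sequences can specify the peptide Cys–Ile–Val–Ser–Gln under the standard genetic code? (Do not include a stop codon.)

Cys: 2 codons.
Ile: 3 codons.
Val: 4 codons.
Ser: 6 codons.
Gln: 2 codons.
2 × 3 × 4 × 6 × 2 = 288.

288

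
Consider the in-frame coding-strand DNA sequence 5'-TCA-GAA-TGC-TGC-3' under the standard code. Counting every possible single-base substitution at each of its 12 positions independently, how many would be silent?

6

Codon 1 (TCA, Ser): 3 synonymous substitutions.
Codon 2 (GAA, Glu): 1 synonymous substitution.
Codon 3 (TGC, Cys): 1 synonymous substitution.
Codon 4 (TGC, Cys): 1 synonymous substitution.
Total: 3 + 1 + 1 + 1 = 6.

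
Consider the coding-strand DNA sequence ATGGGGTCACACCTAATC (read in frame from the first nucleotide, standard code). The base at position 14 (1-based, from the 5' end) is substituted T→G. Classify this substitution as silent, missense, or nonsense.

Position 14 falls in codon 5: CTA → Leu.
After the substitution the codon is CGA → Arg.
Leu ≠ Arg, so this is a missense mutation.

missense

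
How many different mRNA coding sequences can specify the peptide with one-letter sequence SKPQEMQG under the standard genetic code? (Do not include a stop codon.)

1536

Ser: 6 codons.
Lys: 2 codons.
Pro: 4 codons.
Gln: 2 codons.
Glu: 2 codons.
Met: 1 codon.
Gln: 2 codons.
Gly: 4 codons.
6 × 2 × 4 × 2 × 2 × 1 × 2 × 4 = 1536.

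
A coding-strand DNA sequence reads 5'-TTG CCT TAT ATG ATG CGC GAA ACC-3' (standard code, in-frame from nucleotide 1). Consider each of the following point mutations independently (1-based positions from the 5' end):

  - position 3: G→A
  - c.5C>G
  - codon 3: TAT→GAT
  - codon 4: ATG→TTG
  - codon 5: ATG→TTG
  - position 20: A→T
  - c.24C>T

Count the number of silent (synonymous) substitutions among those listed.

Codon 1: TTG (Leu) → TTA (Leu) — synonymous.
Codon 2: CCT (Pro) → CGT (Arg) — missense.
Codon 3: TAT (Tyr) → GAT (Asp) — missense.
Codon 4: ATG (Met) → TTG (Leu) — missense.
Codon 5: ATG (Met) → TTG (Leu) — missense.
Codon 7: GAA (Glu) → GTA (Val) — missense.
Codon 8: ACC (Thr) → ACT (Thr) — synonymous.
Synonymous: 2 of 7.

2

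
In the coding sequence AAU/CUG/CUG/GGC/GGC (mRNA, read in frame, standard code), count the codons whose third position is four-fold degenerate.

4

Codon 1 AAU (Asn): third position 2-fold.
Codon 2 CUG (Leu): third position 4-fold.
Codon 3 CUG (Leu): third position 4-fold.
Codon 4 GGC (Gly): third position 4-fold.
Codon 5 GGC (Gly): third position 4-fold.
Four-fold degenerate third positions: 4.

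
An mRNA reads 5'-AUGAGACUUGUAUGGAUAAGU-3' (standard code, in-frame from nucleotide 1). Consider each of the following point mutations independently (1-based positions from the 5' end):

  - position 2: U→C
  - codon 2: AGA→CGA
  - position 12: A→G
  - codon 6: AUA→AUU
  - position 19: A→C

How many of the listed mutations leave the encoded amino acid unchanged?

Codon 1: AUG (Met) → ACG (Thr) — missense.
Codon 2: AGA (Arg) → CGA (Arg) — synonymous.
Codon 4: GUA (Val) → GUG (Val) — synonymous.
Codon 6: AUA (Ile) → AUU (Ile) — synonymous.
Codon 7: AGU (Ser) → CGU (Arg) — missense.
Synonymous: 3 of 5.

3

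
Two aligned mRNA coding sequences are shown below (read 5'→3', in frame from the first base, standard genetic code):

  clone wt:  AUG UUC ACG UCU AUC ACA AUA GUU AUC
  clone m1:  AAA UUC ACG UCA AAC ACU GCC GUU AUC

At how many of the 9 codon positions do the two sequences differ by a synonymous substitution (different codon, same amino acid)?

2

Codon 1: AUG Met / AAA Lys — nonsynonymous.
Codon 2: UUC Phe / UUC Phe — identical.
Codon 3: ACG Thr / ACG Thr — identical.
Codon 4: UCU Ser / UCA Ser — synonymous.
Codon 5: AUC Ile / AAC Asn — nonsynonymous.
Codon 6: ACA Thr / ACU Thr — synonymous.
Codon 7: AUA Ile / GCC Ala — nonsynonymous.
Codon 8: GUU Val / GUU Val — identical.
Codon 9: AUC Ile / AUC Ile — identical.
Synonymous differences: 2.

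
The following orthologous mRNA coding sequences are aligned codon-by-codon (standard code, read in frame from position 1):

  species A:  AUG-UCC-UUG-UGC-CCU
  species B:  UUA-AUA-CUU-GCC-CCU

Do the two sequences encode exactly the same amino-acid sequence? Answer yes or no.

Codon 1: AUG Met / UUA Leu — nonsynonymous.
Codon 2: UCC Ser / AUA Ile — nonsynonymous.
Codon 3: UUG Leu / CUU Leu — synonymous.
Codon 4: UGC Cys / GCC Ala — nonsynonymous.
Codon 5: CCU Pro / CCU Pro — identical.
Nonsynonymous differences: 3 → different protein.

no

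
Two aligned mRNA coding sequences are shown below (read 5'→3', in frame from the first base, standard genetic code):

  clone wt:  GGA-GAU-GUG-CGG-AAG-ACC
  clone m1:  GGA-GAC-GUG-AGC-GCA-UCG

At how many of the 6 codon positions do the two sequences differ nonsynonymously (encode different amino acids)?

3

Codon 1: GGA Gly / GGA Gly — identical.
Codon 2: GAU Asp / GAC Asp — synonymous.
Codon 3: GUG Val / GUG Val — identical.
Codon 4: CGG Arg / AGC Ser — nonsynonymous.
Codon 5: AAG Lys / GCA Ala — nonsynonymous.
Codon 6: ACC Thr / UCG Ser — nonsynonymous.
Nonsynonymous differences: 3.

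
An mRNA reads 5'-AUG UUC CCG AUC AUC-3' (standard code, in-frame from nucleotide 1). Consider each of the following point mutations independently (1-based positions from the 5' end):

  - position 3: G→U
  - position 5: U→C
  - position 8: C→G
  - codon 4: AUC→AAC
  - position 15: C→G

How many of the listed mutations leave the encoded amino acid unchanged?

0

Codon 1: AUG (Met) → AUU (Ile) — missense.
Codon 2: UUC (Phe) → UCC (Ser) — missense.
Codon 3: CCG (Pro) → CGG (Arg) — missense.
Codon 4: AUC (Ile) → AAC (Asn) — missense.
Codon 5: AUC (Ile) → AUG (Met) — missense.
Synonymous: 0 of 5.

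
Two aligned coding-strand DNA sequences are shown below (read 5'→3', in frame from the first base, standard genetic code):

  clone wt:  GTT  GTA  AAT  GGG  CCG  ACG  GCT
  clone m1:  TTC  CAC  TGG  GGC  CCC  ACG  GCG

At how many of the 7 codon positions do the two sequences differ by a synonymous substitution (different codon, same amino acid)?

Codon 1: GTT Val / TTC Phe — nonsynonymous.
Codon 2: GTA Val / CAC His — nonsynonymous.
Codon 3: AAT Asn / TGG Trp — nonsynonymous.
Codon 4: GGG Gly / GGC Gly — synonymous.
Codon 5: CCG Pro / CCC Pro — synonymous.
Codon 6: ACG Thr / ACG Thr — identical.
Codon 7: GCT Ala / GCG Ala — synonymous.
Synonymous differences: 3.

3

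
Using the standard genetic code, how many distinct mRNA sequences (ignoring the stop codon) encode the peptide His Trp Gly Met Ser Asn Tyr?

His: 2 codons.
Trp: 1 codon.
Gly: 4 codons.
Met: 1 codon.
Ser: 6 codons.
Asn: 2 codons.
Tyr: 2 codons.
2 × 1 × 4 × 1 × 6 × 2 × 2 = 192.

192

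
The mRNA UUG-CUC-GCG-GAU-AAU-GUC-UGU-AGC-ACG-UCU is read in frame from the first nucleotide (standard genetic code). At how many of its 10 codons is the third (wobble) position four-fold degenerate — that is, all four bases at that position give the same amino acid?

Codon 1 UUG (Leu): third position 2-fold.
Codon 2 CUC (Leu): third position 4-fold.
Codon 3 GCG (Ala): third position 4-fold.
Codon 4 GAU (Asp): third position 2-fold.
Codon 5 AAU (Asn): third position 2-fold.
Codon 6 GUC (Val): third position 4-fold.
Codon 7 UGU (Cys): third position 2-fold.
Codon 8 AGC (Ser): third position 2-fold.
Codon 9 ACG (Thr): third position 4-fold.
Codon 10 UCU (Ser): third position 4-fold.
Four-fold degenerate third positions: 5.

5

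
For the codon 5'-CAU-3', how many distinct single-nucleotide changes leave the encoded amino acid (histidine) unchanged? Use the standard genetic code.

1

Position 1: none → 0 synonymous.
Position 2: none → 0 synonymous.
Position 3: CAC → 1 synonymous.
Total: 0 + 0 + 1 = 1.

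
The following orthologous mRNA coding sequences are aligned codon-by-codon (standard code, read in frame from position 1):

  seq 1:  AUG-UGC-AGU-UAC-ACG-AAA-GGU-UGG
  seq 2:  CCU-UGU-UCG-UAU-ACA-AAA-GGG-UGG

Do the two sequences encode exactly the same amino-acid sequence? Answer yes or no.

Codon 1: AUG Met / CCU Pro — nonsynonymous.
Codon 2: UGC Cys / UGU Cys — synonymous.
Codon 3: AGU Ser / UCG Ser — synonymous.
Codon 4: UAC Tyr / UAU Tyr — synonymous.
Codon 5: ACG Thr / ACA Thr — synonymous.
Codon 6: AAA Lys / AAA Lys — identical.
Codon 7: GGU Gly / GGG Gly — synonymous.
Codon 8: UGG Trp / UGG Trp — identical.
Nonsynonymous differences: 1 → different protein.

no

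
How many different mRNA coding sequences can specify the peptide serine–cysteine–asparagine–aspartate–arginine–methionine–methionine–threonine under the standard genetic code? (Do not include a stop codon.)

Ser: 6 codons.
Cys: 2 codons.
Asn: 2 codons.
Asp: 2 codons.
Arg: 6 codons.
Met: 1 codon.
Met: 1 codon.
Thr: 4 codons.
6 × 2 × 2 × 2 × 6 × 1 × 1 × 4 = 1152.

1152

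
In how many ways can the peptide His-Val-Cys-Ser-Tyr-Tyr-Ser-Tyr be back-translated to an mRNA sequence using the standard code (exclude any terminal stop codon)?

His: 2 codons.
Val: 4 codons.
Cys: 2 codons.
Ser: 6 codons.
Tyr: 2 codons.
Tyr: 2 codons.
Ser: 6 codons.
Tyr: 2 codons.
2 × 4 × 2 × 6 × 2 × 2 × 6 × 2 = 4608.

4608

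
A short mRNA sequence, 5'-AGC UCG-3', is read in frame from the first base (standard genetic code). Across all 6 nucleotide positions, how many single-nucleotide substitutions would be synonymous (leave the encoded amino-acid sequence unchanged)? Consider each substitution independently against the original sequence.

Codon 1 (AGC, Ser): 1 synonymous substitution.
Codon 2 (UCG, Ser): 3 synonymous substitutions.
Total: 1 + 3 = 4.

4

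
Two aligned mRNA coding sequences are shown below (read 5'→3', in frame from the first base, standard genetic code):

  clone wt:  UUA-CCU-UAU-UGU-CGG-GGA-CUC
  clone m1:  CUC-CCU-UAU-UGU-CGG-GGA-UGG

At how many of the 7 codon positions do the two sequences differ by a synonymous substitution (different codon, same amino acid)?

1

Codon 1: UUA Leu / CUC Leu — synonymous.
Codon 2: CCU Pro / CCU Pro — identical.
Codon 3: UAU Tyr / UAU Tyr — identical.
Codon 4: UGU Cys / UGU Cys — identical.
Codon 5: CGG Arg / CGG Arg — identical.
Codon 6: GGA Gly / GGA Gly — identical.
Codon 7: CUC Leu / UGG Trp — nonsynonymous.
Synonymous differences: 1.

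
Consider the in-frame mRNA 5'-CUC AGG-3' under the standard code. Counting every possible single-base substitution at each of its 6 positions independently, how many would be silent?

Codon 1 (CUC, Leu): 3 synonymous substitutions.
Codon 2 (AGG, Arg): 2 synonymous substitutions.
Total: 3 + 2 = 5.

5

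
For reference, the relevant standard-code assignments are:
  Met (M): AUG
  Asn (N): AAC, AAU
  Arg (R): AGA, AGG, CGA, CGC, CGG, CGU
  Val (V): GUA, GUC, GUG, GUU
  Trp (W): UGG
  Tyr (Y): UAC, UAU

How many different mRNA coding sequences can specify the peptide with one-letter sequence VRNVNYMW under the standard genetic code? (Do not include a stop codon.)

768

Val: 4 codons.
Arg: 6 codons.
Asn: 2 codons.
Val: 4 codons.
Asn: 2 codons.
Tyr: 2 codons.
Met: 1 codon.
Trp: 1 codon.
4 × 6 × 2 × 4 × 2 × 2 × 1 × 1 = 768.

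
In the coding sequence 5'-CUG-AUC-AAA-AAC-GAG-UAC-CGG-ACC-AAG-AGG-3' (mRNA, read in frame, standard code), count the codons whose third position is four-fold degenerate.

Codon 1 CUG (Leu): third position 4-fold.
Codon 2 AUC (Ile): third position 3-fold.
Codon 3 AAA (Lys): third position 2-fold.
Codon 4 AAC (Asn): third position 2-fold.
Codon 5 GAG (Glu): third position 2-fold.
Codon 6 UAC (Tyr): third position 2-fold.
Codon 7 CGG (Arg): third position 4-fold.
Codon 8 ACC (Thr): third position 4-fold.
Codon 9 AAG (Lys): third position 2-fold.
Codon 10 AGG (Arg): third position 2-fold.
Four-fold degenerate third positions: 3.

3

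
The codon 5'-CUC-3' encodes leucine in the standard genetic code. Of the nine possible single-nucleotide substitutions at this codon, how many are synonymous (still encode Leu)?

Position 1: none → 0 synonymous.
Position 2: none → 0 synonymous.
Position 3: CUU, CUA, CUG → 3 synonymous.
Total: 0 + 0 + 3 = 3.

3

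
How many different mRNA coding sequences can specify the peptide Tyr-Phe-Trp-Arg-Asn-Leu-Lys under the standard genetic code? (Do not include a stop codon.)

576

Tyr: 2 codons.
Phe: 2 codons.
Trp: 1 codon.
Arg: 6 codons.
Asn: 2 codons.
Leu: 6 codons.
Lys: 2 codons.
2 × 2 × 1 × 6 × 2 × 6 × 2 = 576.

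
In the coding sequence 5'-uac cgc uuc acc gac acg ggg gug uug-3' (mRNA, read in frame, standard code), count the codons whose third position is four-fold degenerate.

5

Codon 1 UAC (Tyr): third position 2-fold.
Codon 2 CGC (Arg): third position 4-fold.
Codon 3 UUC (Phe): third position 2-fold.
Codon 4 ACC (Thr): third position 4-fold.
Codon 5 GAC (Asp): third position 2-fold.
Codon 6 ACG (Thr): third position 4-fold.
Codon 7 GGG (Gly): third position 4-fold.
Codon 8 GUG (Val): third position 4-fold.
Codon 9 UUG (Leu): third position 2-fold.
Four-fold degenerate third positions: 5.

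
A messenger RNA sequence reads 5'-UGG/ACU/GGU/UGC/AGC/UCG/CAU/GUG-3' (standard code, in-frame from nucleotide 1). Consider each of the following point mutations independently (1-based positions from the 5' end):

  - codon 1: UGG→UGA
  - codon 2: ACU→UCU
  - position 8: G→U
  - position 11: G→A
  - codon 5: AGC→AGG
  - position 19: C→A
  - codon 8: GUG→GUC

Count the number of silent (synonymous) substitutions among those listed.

Codon 1: UGG (Trp) → UGA (Stop) — nonsense.
Codon 2: ACU (Thr) → UCU (Ser) — missense.
Codon 3: GGU (Gly) → GUU (Val) — missense.
Codon 4: UGC (Cys) → UAC (Tyr) — missense.
Codon 5: AGC (Ser) → AGG (Arg) — missense.
Codon 7: CAU (His) → AAU (Asn) — missense.
Codon 8: GUG (Val) → GUC (Val) — synonymous.
Synonymous: 1 of 7.

1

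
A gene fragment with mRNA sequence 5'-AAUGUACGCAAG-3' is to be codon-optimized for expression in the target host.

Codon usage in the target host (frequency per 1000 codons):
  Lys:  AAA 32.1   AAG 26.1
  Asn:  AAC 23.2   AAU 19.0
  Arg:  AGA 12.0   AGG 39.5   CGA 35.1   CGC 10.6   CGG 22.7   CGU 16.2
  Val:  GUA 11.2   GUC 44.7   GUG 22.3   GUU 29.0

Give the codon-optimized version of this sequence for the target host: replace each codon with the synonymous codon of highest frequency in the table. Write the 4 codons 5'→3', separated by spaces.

AAC GUC AGG AAA

Codon 1 (Asn): best is AAC at 23.2.
Codon 2 (Val): best is GUC at 44.7.
Codon 3 (Arg): best is AGG at 39.5.
Codon 4 (Lys): best is AAA at 32.1.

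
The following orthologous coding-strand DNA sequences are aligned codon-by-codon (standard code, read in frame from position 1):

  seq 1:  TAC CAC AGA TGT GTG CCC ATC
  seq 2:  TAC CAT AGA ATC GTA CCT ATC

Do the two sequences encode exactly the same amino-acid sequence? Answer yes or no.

Codon 1: TAC Tyr / TAC Tyr — identical.
Codon 2: CAC His / CAT His — synonymous.
Codon 3: AGA Arg / AGA Arg — identical.
Codon 4: TGT Cys / ATC Ile — nonsynonymous.
Codon 5: GTG Val / GTA Val — synonymous.
Codon 6: CCC Pro / CCT Pro — synonymous.
Codon 7: ATC Ile / ATC Ile — identical.
Nonsynonymous differences: 1 → different protein.

no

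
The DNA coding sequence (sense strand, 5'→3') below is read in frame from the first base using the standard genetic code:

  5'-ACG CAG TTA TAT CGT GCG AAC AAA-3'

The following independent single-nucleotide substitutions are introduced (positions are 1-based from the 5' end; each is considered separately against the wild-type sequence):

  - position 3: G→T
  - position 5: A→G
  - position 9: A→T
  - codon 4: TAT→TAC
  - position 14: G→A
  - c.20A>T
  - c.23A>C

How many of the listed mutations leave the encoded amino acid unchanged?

2

Codon 1: ACG (Thr) → ACT (Thr) — synonymous.
Codon 2: CAG (Gln) → CGG (Arg) — missense.
Codon 3: TTA (Leu) → TTT (Phe) — missense.
Codon 4: TAT (Tyr) → TAC (Tyr) — synonymous.
Codon 5: CGT (Arg) → CAT (His) — missense.
Codon 7: AAC (Asn) → ATC (Ile) — missense.
Codon 8: AAA (Lys) → ACA (Thr) — missense.
Synonymous: 2 of 7.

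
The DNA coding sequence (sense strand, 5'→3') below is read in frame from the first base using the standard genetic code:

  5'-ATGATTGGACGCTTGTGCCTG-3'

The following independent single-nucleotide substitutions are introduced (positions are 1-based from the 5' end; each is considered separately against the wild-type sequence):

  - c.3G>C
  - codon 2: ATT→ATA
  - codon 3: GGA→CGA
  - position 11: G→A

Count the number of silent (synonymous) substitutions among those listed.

Codon 1: ATG (Met) → ATC (Ile) — missense.
Codon 2: ATT (Ile) → ATA (Ile) — synonymous.
Codon 3: GGA (Gly) → CGA (Arg) — missense.
Codon 4: CGC (Arg) → CAC (His) — missense.
Synonymous: 1 of 4.

1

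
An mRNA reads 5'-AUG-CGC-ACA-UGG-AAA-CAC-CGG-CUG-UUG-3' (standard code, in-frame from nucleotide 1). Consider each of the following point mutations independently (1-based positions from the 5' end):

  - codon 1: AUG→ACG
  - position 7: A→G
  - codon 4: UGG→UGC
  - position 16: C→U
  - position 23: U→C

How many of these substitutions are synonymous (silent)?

0

Codon 1: AUG (Met) → ACG (Thr) — missense.
Codon 3: ACA (Thr) → GCA (Ala) — missense.
Codon 4: UGG (Trp) → UGC (Cys) — missense.
Codon 6: CAC (His) → UAC (Tyr) — missense.
Codon 8: CUG (Leu) → CCG (Pro) — missense.
Synonymous: 0 of 5.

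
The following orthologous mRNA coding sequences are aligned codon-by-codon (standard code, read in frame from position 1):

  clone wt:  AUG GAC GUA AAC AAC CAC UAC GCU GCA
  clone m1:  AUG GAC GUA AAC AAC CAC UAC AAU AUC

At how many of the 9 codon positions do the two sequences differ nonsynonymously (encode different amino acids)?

Codon 1: AUG Met / AUG Met — identical.
Codon 2: GAC Asp / GAC Asp — identical.
Codon 3: GUA Val / GUA Val — identical.
Codon 4: AAC Asn / AAC Asn — identical.
Codon 5: AAC Asn / AAC Asn — identical.
Codon 6: CAC His / CAC His — identical.
Codon 7: UAC Tyr / UAC Tyr — identical.
Codon 8: GCU Ala / AAU Asn — nonsynonymous.
Codon 9: GCA Ala / AUC Ile — nonsynonymous.
Nonsynonymous differences: 2.

2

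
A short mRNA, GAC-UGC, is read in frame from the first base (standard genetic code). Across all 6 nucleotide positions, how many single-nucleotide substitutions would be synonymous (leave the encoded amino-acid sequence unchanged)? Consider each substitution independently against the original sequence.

Codon 1 (GAC, Asp): 1 synonymous substitution.
Codon 2 (UGC, Cys): 1 synonymous substitution.
Total: 1 + 1 = 2.

2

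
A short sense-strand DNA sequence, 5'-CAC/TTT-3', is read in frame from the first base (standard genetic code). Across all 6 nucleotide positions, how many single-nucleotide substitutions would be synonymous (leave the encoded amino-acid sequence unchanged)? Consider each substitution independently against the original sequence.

2

Codon 1 (CAC, His): 1 synonymous substitution.
Codon 2 (TTT, Phe): 1 synonymous substitution.
Total: 1 + 1 = 2.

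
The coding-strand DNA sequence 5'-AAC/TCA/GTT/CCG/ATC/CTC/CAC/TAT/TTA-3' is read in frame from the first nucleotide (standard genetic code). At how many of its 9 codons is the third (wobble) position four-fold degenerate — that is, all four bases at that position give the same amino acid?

4

Codon 1 AAC (Asn): third position 2-fold.
Codon 2 TCA (Ser): third position 4-fold.
Codon 3 GTT (Val): third position 4-fold.
Codon 4 CCG (Pro): third position 4-fold.
Codon 5 ATC (Ile): third position 3-fold.
Codon 6 CTC (Leu): third position 4-fold.
Codon 7 CAC (His): third position 2-fold.
Codon 8 TAT (Tyr): third position 2-fold.
Codon 9 TTA (Leu): third position 2-fold.
Four-fold degenerate third positions: 4.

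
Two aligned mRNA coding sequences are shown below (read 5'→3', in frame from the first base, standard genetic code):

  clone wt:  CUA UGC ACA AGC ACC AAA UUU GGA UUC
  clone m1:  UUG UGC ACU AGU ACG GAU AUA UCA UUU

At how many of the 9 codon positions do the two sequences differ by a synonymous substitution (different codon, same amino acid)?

Codon 1: CUA Leu / UUG Leu — synonymous.
Codon 2: UGC Cys / UGC Cys — identical.
Codon 3: ACA Thr / ACU Thr — synonymous.
Codon 4: AGC Ser / AGU Ser — synonymous.
Codon 5: ACC Thr / ACG Thr — synonymous.
Codon 6: AAA Lys / GAU Asp — nonsynonymous.
Codon 7: UUU Phe / AUA Ile — nonsynonymous.
Codon 8: GGA Gly / UCA Ser — nonsynonymous.
Codon 9: UUC Phe / UUU Phe — synonymous.
Synonymous differences: 5.

5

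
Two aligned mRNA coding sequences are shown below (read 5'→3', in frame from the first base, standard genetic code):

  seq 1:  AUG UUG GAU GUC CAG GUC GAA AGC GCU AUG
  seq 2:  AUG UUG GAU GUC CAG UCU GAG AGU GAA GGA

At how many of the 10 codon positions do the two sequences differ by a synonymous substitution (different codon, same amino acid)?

Codon 1: AUG Met / AUG Met — identical.
Codon 2: UUG Leu / UUG Leu — identical.
Codon 3: GAU Asp / GAU Asp — identical.
Codon 4: GUC Val / GUC Val — identical.
Codon 5: CAG Gln / CAG Gln — identical.
Codon 6: GUC Val / UCU Ser — nonsynonymous.
Codon 7: GAA Glu / GAG Glu — synonymous.
Codon 8: AGC Ser / AGU Ser — synonymous.
Codon 9: GCU Ala / GAA Glu — nonsynonymous.
Codon 10: AUG Met / GGA Gly — nonsynonymous.
Synonymous differences: 2.

2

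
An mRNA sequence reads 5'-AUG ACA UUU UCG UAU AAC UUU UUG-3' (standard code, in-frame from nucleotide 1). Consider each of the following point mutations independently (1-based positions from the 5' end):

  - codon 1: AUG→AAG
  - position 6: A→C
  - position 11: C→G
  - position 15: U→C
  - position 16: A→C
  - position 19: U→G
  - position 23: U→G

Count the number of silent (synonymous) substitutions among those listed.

2

Codon 1: AUG (Met) → AAG (Lys) — missense.
Codon 2: ACA (Thr) → ACC (Thr) — synonymous.
Codon 4: UCG (Ser) → UGG (Trp) — missense.
Codon 5: UAU (Tyr) → UAC (Tyr) — synonymous.
Codon 6: AAC (Asn) → CAC (His) — missense.
Codon 7: UUU (Phe) → GUU (Val) — missense.
Codon 8: UUG (Leu) → UGG (Trp) — missense.
Synonymous: 2 of 7.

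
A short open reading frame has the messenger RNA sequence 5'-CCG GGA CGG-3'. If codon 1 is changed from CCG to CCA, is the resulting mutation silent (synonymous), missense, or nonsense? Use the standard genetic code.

silent

Position 3 falls in codon 1: CCG → Pro.
After the substitution the codon is CCA → Pro.
Both encode Pro, so the change is synonymous.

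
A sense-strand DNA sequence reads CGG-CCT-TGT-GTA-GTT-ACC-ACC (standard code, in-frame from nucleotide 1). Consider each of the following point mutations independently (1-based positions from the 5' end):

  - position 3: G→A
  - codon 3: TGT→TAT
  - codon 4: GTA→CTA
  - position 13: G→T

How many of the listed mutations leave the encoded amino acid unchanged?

Codon 1: CGG (Arg) → CGA (Arg) — synonymous.
Codon 3: TGT (Cys) → TAT (Tyr) — missense.
Codon 4: GTA (Val) → CTA (Leu) — missense.
Codon 5: GTT (Val) → TTT (Phe) — missense.
Synonymous: 1 of 4.

1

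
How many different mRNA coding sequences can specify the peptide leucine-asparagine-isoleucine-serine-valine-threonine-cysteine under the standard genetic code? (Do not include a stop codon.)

Leu: 6 codons.
Asn: 2 codons.
Ile: 3 codons.
Ser: 6 codons.
Val: 4 codons.
Thr: 4 codons.
Cys: 2 codons.
6 × 2 × 3 × 6 × 4 × 4 × 2 = 6912.

6912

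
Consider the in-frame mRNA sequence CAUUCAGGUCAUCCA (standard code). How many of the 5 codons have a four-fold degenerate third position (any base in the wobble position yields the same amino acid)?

Codon 1 CAU (His): third position 2-fold.
Codon 2 UCA (Ser): third position 4-fold.
Codon 3 GGU (Gly): third position 4-fold.
Codon 4 CAU (His): third position 2-fold.
Codon 5 CCA (Pro): third position 4-fold.
Four-fold degenerate third positions: 3.

3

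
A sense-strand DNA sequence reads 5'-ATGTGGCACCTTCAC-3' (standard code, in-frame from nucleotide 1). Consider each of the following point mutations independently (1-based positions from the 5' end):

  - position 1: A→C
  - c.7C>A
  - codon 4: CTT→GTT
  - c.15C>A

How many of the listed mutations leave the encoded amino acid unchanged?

0

Codon 1: ATG (Met) → CTG (Leu) — missense.
Codon 3: CAC (His) → AAC (Asn) — missense.
Codon 4: CTT (Leu) → GTT (Val) — missense.
Codon 5: CAC (His) → CAA (Gln) — missense.
Synonymous: 0 of 4.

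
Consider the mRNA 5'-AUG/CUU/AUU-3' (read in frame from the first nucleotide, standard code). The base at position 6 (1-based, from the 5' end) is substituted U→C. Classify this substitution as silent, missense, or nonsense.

silent

Position 6 falls in codon 2: CUU → Leu.
After the substitution the codon is CUC → Leu.
Both encode Leu, so the change is synonymous.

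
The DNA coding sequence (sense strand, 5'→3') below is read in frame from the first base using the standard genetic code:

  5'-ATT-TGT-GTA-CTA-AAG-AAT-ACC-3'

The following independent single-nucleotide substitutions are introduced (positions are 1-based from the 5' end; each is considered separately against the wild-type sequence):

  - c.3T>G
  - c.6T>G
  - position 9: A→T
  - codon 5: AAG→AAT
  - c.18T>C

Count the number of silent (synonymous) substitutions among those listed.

Codon 1: ATT (Ile) → ATG (Met) — missense.
Codon 2: TGT (Cys) → TGG (Trp) — missense.
Codon 3: GTA (Val) → GTT (Val) — synonymous.
Codon 5: AAG (Lys) → AAT (Asn) — missense.
Codon 6: AAT (Asn) → AAC (Asn) — synonymous.
Synonymous: 2 of 5.

2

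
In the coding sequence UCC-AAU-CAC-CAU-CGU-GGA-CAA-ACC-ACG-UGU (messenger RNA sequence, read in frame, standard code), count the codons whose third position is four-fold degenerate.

Codon 1 UCC (Ser): third position 4-fold.
Codon 2 AAU (Asn): third position 2-fold.
Codon 3 CAC (His): third position 2-fold.
Codon 4 CAU (His): third position 2-fold.
Codon 5 CGU (Arg): third position 4-fold.
Codon 6 GGA (Gly): third position 4-fold.
Codon 7 CAA (Gln): third position 2-fold.
Codon 8 ACC (Thr): third position 4-fold.
Codon 9 ACG (Thr): third position 4-fold.
Codon 10 UGU (Cys): third position 2-fold.
Four-fold degenerate third positions: 5.

5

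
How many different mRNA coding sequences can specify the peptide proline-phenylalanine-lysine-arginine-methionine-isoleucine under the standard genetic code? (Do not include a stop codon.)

288

Pro: 4 codons.
Phe: 2 codons.
Lys: 2 codons.
Arg: 6 codons.
Met: 1 codon.
Ile: 3 codons.
4 × 2 × 2 × 6 × 1 × 3 = 288.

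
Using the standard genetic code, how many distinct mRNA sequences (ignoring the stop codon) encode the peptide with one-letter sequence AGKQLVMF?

3072

Ala: 4 codons.
Gly: 4 codons.
Lys: 2 codons.
Gln: 2 codons.
Leu: 6 codons.
Val: 4 codons.
Met: 1 codon.
Phe: 2 codons.
4 × 4 × 2 × 2 × 6 × 4 × 1 × 2 = 3072.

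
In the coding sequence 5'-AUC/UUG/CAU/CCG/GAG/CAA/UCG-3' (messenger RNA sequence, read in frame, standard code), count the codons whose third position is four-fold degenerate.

2

Codon 1 AUC (Ile): third position 3-fold.
Codon 2 UUG (Leu): third position 2-fold.
Codon 3 CAU (His): third position 2-fold.
Codon 4 CCG (Pro): third position 4-fold.
Codon 5 GAG (Glu): third position 2-fold.
Codon 6 CAA (Gln): third position 2-fold.
Codon 7 UCG (Ser): third position 4-fold.
Four-fold degenerate third positions: 2.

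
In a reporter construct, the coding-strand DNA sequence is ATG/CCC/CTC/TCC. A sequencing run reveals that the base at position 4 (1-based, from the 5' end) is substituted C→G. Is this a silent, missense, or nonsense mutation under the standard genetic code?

missense

Position 4 falls in codon 2: CCC → Pro.
After the substitution the codon is GCC → Ala.
Pro ≠ Ala, so this is a missense mutation.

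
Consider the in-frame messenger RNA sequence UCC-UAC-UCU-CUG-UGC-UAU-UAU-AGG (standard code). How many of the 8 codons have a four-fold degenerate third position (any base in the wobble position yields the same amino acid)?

Codon 1 UCC (Ser): third position 4-fold.
Codon 2 UAC (Tyr): third position 2-fold.
Codon 3 UCU (Ser): third position 4-fold.
Codon 4 CUG (Leu): third position 4-fold.
Codon 5 UGC (Cys): third position 2-fold.
Codon 6 UAU (Tyr): third position 2-fold.
Codon 7 UAU (Tyr): third position 2-fold.
Codon 8 AGG (Arg): third position 2-fold.
Four-fold degenerate third positions: 3.

3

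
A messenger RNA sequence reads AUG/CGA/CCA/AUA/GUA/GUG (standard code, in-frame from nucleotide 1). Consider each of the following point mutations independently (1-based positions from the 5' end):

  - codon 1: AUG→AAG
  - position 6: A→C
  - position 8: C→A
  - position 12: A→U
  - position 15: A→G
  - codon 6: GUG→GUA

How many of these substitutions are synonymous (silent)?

4

Codon 1: AUG (Met) → AAG (Lys) — missense.
Codon 2: CGA (Arg) → CGC (Arg) — synonymous.
Codon 3: CCA (Pro) → CAA (Gln) — missense.
Codon 4: AUA (Ile) → AUU (Ile) — synonymous.
Codon 5: GUA (Val) → GUG (Val) — synonymous.
Codon 6: GUG (Val) → GUA (Val) — synonymous.
Synonymous: 4 of 6.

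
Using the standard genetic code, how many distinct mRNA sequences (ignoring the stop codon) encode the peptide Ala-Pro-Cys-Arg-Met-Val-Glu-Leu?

9216

Ala: 4 codons.
Pro: 4 codons.
Cys: 2 codons.
Arg: 6 codons.
Met: 1 codon.
Val: 4 codons.
Glu: 2 codons.
Leu: 6 codons.
4 × 4 × 2 × 6 × 1 × 4 × 2 × 6 = 9216.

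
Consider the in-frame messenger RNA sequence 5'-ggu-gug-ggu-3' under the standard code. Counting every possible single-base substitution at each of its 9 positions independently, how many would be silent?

Codon 1 (GGU, Gly): 3 synonymous substitutions.
Codon 2 (GUG, Val): 3 synonymous substitutions.
Codon 3 (GGU, Gly): 3 synonymous substitutions.
Total: 3 + 3 + 3 = 9.

9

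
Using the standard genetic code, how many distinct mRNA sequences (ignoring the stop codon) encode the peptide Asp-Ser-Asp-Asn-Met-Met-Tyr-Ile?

Asp: 2 codons.
Ser: 6 codons.
Asp: 2 codons.
Asn: 2 codons.
Met: 1 codon.
Met: 1 codon.
Tyr: 2 codons.
Ile: 3 codons.
2 × 6 × 2 × 2 × 1 × 1 × 2 × 3 = 288.

288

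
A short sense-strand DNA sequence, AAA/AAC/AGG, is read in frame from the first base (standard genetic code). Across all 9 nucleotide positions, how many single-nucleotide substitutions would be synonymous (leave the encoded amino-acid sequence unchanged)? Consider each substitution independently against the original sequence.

Codon 1 (AAA, Lys): 1 synonymous substitution.
Codon 2 (AAC, Asn): 1 synonymous substitution.
Codon 3 (AGG, Arg): 2 synonymous substitutions.
Total: 1 + 1 + 2 = 4.

4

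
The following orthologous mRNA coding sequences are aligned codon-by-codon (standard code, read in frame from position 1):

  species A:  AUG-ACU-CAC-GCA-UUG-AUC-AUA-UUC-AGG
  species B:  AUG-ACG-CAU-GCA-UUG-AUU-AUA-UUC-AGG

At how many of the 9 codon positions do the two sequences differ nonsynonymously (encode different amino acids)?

Codon 1: AUG Met / AUG Met — identical.
Codon 2: ACU Thr / ACG Thr — synonymous.
Codon 3: CAC His / CAU His — synonymous.
Codon 4: GCA Ala / GCA Ala — identical.
Codon 5: UUG Leu / UUG Leu — identical.
Codon 6: AUC Ile / AUU Ile — synonymous.
Codon 7: AUA Ile / AUA Ile — identical.
Codon 8: UUC Phe / UUC Phe — identical.
Codon 9: AGG Arg / AGG Arg — identical.
Nonsynonymous differences: 0.

0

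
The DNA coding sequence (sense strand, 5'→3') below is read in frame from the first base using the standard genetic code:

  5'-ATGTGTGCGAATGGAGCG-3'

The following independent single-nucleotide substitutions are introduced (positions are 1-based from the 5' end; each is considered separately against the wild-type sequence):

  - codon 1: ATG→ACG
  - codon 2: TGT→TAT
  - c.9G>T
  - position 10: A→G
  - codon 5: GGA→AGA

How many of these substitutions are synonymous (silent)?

1

Codon 1: ATG (Met) → ACG (Thr) — missense.
Codon 2: TGT (Cys) → TAT (Tyr) — missense.
Codon 3: GCG (Ala) → GCT (Ala) — synonymous.
Codon 4: AAT (Asn) → GAT (Asp) — missense.
Codon 5: GGA (Gly) → AGA (Arg) — missense.
Synonymous: 1 of 5.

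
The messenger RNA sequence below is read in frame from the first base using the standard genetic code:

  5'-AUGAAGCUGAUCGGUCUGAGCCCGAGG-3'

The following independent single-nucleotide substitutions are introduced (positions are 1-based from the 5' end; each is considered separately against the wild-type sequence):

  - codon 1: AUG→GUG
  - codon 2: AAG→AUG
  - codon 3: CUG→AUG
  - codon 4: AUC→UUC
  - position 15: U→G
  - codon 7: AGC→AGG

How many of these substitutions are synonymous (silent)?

1

Codon 1: AUG (Met) → GUG (Val) — missense.
Codon 2: AAG (Lys) → AUG (Met) — missense.
Codon 3: CUG (Leu) → AUG (Met) — missense.
Codon 4: AUC (Ile) → UUC (Phe) — missense.
Codon 5: GGU (Gly) → GGG (Gly) — synonymous.
Codon 7: AGC (Ser) → AGG (Arg) — missense.
Synonymous: 1 of 6.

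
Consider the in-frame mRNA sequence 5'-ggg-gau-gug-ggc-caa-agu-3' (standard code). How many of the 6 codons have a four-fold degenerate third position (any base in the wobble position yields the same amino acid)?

Codon 1 GGG (Gly): third position 4-fold.
Codon 2 GAU (Asp): third position 2-fold.
Codon 3 GUG (Val): third position 4-fold.
Codon 4 GGC (Gly): third position 4-fold.
Codon 5 CAA (Gln): third position 2-fold.
Codon 6 AGU (Ser): third position 2-fold.
Four-fold degenerate third positions: 3.

3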